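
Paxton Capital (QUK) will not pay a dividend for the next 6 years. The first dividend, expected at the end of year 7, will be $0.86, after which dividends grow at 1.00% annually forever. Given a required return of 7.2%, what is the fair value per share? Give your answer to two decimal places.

$9.14

Deferred-dividend DDM. At t=6 the remaining stream is a growing perpetuity with first payment D_7 = 0.86.
V_6 = D_7/(r−g) = 0.86/(0.072−0.01) = 13.8710
P₀ = V_6/(1+r)^6 = 13.8710/(1+0.072)^6 = 9.1398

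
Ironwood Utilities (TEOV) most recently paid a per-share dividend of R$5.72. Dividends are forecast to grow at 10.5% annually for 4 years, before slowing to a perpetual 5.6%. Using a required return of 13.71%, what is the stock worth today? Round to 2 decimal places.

R$87.73

Two-stage DDM. Project D₁…D_4 at 0.105, terminal growth 0.056, discount at r = 0.1371.
D_1 = 6.3206
D_2 = 6.9843
D_3 = 7.7176
D_4 = 8.5280
Terminal value at t=4: TV = D_5/(r−g) = 9.0055/(0.1371−0.056) = 111.0422
P₀ = 6.3206/(1+0.1371)^1 + 6.9843/(1+0.1371)^2 + 7.7176/(1+0.1371)^3 + 8.5280/(1+0.1371)^4 + 111.0422/(1+0.1371)^4 = 87.7294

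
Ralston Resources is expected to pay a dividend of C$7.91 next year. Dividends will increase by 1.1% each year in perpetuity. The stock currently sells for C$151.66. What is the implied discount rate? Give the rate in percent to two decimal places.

6.32%

Rearranging the constant-growth DDM: r = D₁/P₀ + g.
r = 7.9100 / 151.66 + 0.011 = 0.05216 + 0.011 = 0.06316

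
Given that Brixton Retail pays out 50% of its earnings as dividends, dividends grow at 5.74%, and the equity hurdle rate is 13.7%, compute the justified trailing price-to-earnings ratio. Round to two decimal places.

Justified trailing P/E = b(1+g)/(r−g) = 0.50×(1+0.0574)/(0.137−0.0574) = 6.6420

6.64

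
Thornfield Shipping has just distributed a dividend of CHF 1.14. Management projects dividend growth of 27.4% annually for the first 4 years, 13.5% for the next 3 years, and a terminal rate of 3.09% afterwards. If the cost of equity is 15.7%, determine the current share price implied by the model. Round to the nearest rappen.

CHF 23.61

Three-stage DDM. Project D₁…D_7; terminal Gordon value at t=7 with g = 0.0309; discount at r = 0.157.
D_1 = 1.4524
D_2 = 1.8503
D_3 = 2.3573
D_4 = 3.0032
D_5 = 3.4086
D_6 = 3.8688
D_7 = 4.3911
TV_7 = 4.5268/(0.157−0.0309) = 35.8981
P₀ = Σ Dₜ/(1+r)ᵗ + TV_7/(1+r)^7 = 23.6085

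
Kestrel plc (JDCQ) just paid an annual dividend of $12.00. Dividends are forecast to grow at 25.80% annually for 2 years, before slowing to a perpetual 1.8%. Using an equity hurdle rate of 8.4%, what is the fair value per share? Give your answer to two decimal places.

Two-stage DDM. Project D₁…D_2 at 0.258, terminal growth 0.018, discount at r = 0.084.
D_1 = 15.0960
D_2 = 18.9908
Terminal value at t=2: TV = D_3/(r−g) = 19.3326/(0.084−0.018) = 292.9182
P₀ = 15.0960/(1+0.084)^1 + 18.9908/(1+0.084)^2 + 292.9182/(1+0.084)^2 = 279.3680

$279.37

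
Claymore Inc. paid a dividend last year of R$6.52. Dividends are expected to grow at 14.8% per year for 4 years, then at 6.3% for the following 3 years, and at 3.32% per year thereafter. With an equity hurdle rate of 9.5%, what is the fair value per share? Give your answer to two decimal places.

Three-stage DDM. Project D₁…D_7; terminal Gordon value at t=7 with g = 0.0332; discount at r = 0.095.
D_1 = 7.4850
D_2 = 8.5927
D_3 = 9.8645
D_4 = 11.3244
D_5 = 12.0378
D_6 = 12.7962
D_7 = 13.6024
TV_7 = 14.0540/(0.095−0.0332) = 227.4107
P₀ = Σ Dₜ/(1+r)ᵗ + TV_7/(1+r)^7 = 172.1479

R$172.15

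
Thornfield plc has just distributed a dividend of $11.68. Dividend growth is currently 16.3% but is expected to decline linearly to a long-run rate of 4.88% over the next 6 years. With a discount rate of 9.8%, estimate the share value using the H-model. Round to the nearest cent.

$330.32

H-model: P₀ = D₀[(1+g_L) + H(g_S−g_L)]/(r−g_L), with H = 6/2 = 3.
P₀ = 11.68 × [(1+0.0488) + 3×(0.163−0.0488)] / (0.098−0.0488)
   = 11.68 × 1.3914 / 0.0492 = 330.3161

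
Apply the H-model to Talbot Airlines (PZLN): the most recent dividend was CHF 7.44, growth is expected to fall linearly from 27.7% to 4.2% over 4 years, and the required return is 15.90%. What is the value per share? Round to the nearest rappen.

CHF 96.15

H-model: P₀ = D₀[(1+g_L) + H(g_S−g_L)]/(r−g_L), with H = 4/2 = 2.
P₀ = 7.44 × [(1+0.042) + 2×(0.277−0.042)] / (0.159−0.042)
   = 7.44 × 1.5120 / 0.117 = 96.1477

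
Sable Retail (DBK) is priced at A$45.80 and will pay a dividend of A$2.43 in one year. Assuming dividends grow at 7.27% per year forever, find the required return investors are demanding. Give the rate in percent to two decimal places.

12.58%

Rearranging the constant-growth DDM: r = D₁/P₀ + g.
r = 2.4300 / 45.80 + 0.0727 = 0.05306 + 0.0727 = 0.12576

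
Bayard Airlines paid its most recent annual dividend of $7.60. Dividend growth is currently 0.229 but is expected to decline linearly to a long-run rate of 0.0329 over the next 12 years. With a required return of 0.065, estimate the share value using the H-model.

H-model: P₀ = D₀[(1+g_L) + H(g_S−g_L)]/(r−g_L), with H = 12/2 = 6.
P₀ = 7.60 × [(1+0.0329) + 6×(0.229−0.0329)] / (0.065−0.0329)
   = 7.60 × 2.2095 / 0.0321 = 523.1215

$523.12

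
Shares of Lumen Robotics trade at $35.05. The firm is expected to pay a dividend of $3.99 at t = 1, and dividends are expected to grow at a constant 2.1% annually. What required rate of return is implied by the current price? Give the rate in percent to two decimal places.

13.48%

Rearranging the constant-growth DDM: r = D₁/P₀ + g.
r = 3.9900 / 35.05 + 0.021 = 0.11384 + 0.021 = 0.13484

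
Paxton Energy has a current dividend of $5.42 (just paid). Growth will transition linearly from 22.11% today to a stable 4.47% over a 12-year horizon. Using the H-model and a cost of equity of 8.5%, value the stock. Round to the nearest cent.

$282.85

H-model: P₀ = D₀[(1+g_L) + H(g_S−g_L)]/(r−g_L), with H = 12/2 = 6.
P₀ = 5.42 × [(1+0.0447) + 6×(0.2211−0.0447)] / (0.085−0.0447)
   = 5.42 × 2.1031 / 0.0403 = 282.8487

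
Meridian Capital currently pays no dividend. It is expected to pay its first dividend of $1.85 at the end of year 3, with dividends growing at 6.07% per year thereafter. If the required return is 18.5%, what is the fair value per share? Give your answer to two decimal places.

Deferred-dividend DDM. At t=2 the remaining stream is a growing perpetuity with first payment D_3 = 1.85.
V_2 = D_3/(r−g) = 1.85/(0.185−0.0607) = 14.8833
P₀ = V_2/(1+r)^2 = 14.8833/(1+0.185)^2 = 10.5990

$10.60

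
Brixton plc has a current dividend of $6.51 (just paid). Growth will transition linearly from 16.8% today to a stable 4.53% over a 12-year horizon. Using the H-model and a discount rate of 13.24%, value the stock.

H-model: P₀ = D₀[(1+g_L) + H(g_S−g_L)]/(r−g_L), with H = 12/2 = 6.
P₀ = 6.51 × [(1+0.0453) + 6×(0.168−0.0453)] / (0.1324−0.0453)
   = 6.51 × 1.7815 / 0.0871 = 133.1523

$133.15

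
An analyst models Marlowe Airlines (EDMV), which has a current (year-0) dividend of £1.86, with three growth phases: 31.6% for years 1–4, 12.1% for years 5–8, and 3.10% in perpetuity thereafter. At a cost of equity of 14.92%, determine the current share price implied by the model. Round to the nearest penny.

Three-stage DDM. Project D₁…D_8; terminal Gordon value at t=8 with g = 0.031; discount at r = 0.1492.
D_1 = 2.4478
D_2 = 3.2213
D_3 = 4.2392
D_4 = 5.5787
D_5 = 6.2538
D_6 = 7.0105
D_7 = 7.8587
D_8 = 8.8097
TV_8 = 9.0828/(0.1492−0.031) = 76.8423
P₀ = Σ Dₜ/(1+r)ᵗ + TV_8/(1+r)^8 = 47.8493

£47.85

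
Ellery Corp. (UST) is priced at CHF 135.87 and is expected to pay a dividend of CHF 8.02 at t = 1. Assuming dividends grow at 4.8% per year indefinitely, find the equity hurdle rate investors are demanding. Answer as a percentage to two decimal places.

10.70%

Rearranging the constant-growth DDM: r = D₁/P₀ + g.
r = 8.0200 / 135.87 + 0.048 = 0.05903 + 0.048 = 0.10703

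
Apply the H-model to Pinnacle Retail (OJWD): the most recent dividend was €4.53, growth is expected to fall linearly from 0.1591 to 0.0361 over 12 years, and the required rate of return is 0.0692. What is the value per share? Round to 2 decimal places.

€242.80

H-model: P₀ = D₀[(1+g_L) + H(g_S−g_L)]/(r−g_L), with H = 12/2 = 6.
P₀ = 4.53 × [(1+0.0361) + 6×(0.1591−0.0361)] / (0.0692−0.0361)
   = 4.53 × 1.7741 / 0.0331 = 242.7998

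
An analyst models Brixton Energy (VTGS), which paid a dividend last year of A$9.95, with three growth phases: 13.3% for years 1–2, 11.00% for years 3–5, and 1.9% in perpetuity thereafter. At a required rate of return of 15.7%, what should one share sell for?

Three-stage DDM. Project D₁…D_5; terminal Gordon value at t=5 with g = 0.019; discount at r = 0.157.
D_1 = 11.2733
D_2 = 12.7727
D_3 = 14.1777
D_4 = 15.7373
D_5 = 17.4683
TV_5 = 17.8002/(0.157−0.019) = 128.9873
P₀ = Σ Dₜ/(1+r)ᵗ + TV_5/(1+r)^5 = 107.8592

A$107.86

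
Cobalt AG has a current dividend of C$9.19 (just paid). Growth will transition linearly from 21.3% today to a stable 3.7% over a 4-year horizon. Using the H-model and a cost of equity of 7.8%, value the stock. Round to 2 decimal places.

H-model: P₀ = D₀[(1+g_L) + H(g_S−g_L)]/(r−g_L), with H = 4/2 = 2.
P₀ = 9.19 × [(1+0.037) + 2×(0.213−0.037)] / (0.078−0.037)
   = 9.19 × 1.3890 / 0.041 = 311.3393

C$311.34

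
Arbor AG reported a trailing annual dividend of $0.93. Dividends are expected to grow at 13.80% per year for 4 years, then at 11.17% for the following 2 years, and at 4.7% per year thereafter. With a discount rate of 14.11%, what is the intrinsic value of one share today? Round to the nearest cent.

$15.18

Three-stage DDM. Project D₁…D_6; terminal Gordon value at t=6 with g = 0.047; discount at r = 0.1411.
D_1 = 1.0583
D_2 = 1.2044
D_3 = 1.3706
D_4 = 1.5597
D_5 = 1.7340
D_6 = 1.9276
TV_6 = 2.0182/(0.1411−0.047) = 21.4479
P₀ = Σ Dₜ/(1+r)ᵗ + TV_6/(1+r)^6 = 15.1792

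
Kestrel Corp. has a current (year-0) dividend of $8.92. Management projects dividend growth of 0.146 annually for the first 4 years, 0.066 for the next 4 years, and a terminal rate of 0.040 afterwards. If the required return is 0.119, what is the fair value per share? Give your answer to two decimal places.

$179.09

Three-stage DDM. Project D₁…D_8; terminal Gordon value at t=8 with g = 0.04; discount at r = 0.119.
D_1 = 10.2223
D_2 = 11.7148
D_3 = 13.4251
D_4 = 15.3852
D_5 = 16.4006
D_6 = 17.4831
D_7 = 18.6370
D_8 = 19.8670
TV_8 = 20.6617/(0.119−0.04) = 261.5402
P₀ = Σ Dₜ/(1+r)ᵗ + TV_8/(1+r)^8 = 179.0917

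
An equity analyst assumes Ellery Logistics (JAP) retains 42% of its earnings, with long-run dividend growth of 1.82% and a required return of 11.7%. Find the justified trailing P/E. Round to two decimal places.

5.98

Payout ratio b = 1 − 0.42 = 0.58.
Justified trailing P/E = b(1+g)/(r−g) = 0.58×(1+0.0182)/(0.117−0.0182) = 5.9773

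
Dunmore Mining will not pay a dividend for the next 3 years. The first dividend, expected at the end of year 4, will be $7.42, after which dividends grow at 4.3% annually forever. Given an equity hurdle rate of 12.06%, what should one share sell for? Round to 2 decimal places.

$67.95

Deferred-dividend DDM. At t=3 the remaining stream is a growing perpetuity with first payment D_4 = 7.42.
V_3 = D_4/(r−g) = 7.42/(0.1206−0.043) = 95.6186
P₀ = V_3/(1+r)^3 = 95.6186/(1+0.1206)^3 = 67.9501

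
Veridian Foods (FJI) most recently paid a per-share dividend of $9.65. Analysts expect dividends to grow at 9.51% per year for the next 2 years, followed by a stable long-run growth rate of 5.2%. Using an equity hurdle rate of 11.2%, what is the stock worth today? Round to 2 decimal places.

Two-stage DDM. Project D₁…D_2 at 0.0951, terminal growth 0.052, discount at r = 0.112.
D_1 = 10.5677
D_2 = 11.5727
Terminal value at t=2: TV = D_3/(r−g) = 12.1745/(0.112−0.052) = 202.9081
P₀ = 10.5677/(1+0.112)^1 + 11.5727/(1+0.112)^2 + 202.9081/(1+0.112)^2 = 182.9551

$182.96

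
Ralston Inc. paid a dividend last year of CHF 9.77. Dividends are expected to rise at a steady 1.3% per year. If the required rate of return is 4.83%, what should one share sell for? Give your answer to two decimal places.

CHF 280.37

Gordon growth model: P₀ = D₁/(r − g). D₁ = 9.77 × (1 + 0.013) = 9.8970.
P₀ = 9.8970 / (0.0483 − 0.013) = 9.8970 / 0.0353 = 280.3686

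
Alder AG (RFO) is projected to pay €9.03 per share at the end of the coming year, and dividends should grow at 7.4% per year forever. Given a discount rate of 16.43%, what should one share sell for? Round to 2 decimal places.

Gordon growth model: P₀ = D₁/(r − g), with D₁ = 9.03 given directly.
P₀ = 9.0300 / (0.1643 − 0.074) = 9.0300 / 0.0903 = 100.0000

€100.00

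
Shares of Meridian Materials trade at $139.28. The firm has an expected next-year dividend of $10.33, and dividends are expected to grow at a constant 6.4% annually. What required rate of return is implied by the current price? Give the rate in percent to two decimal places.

13.82%

Rearranging the constant-growth DDM: r = D₁/P₀ + g.
r = 10.3300 / 139.28 + 0.064 = 0.07417 + 0.064 = 0.13817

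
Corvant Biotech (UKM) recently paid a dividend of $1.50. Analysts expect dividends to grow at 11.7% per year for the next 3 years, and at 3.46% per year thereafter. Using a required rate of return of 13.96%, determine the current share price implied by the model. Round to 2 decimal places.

Two-stage DDM. Project D₁…D_3 at 0.117, terminal growth 0.0346, discount at r = 0.1396.
D_1 = 1.6755
D_2 = 1.8715
D_3 = 2.0905
Terminal value at t=3: TV = D_4/(r−g) = 2.1628/(0.1396−0.0346) = 20.5984
P₀ = 1.6755/(1+0.1396)^1 + 1.8715/(1+0.1396)^2 + 2.0905/(1+0.1396)^3 + 20.5984/(1+0.1396)^3 = 18.2419

$18.24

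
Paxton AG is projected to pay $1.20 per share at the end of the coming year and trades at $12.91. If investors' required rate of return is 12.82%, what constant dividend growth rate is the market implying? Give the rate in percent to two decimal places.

3.52%

From P₀ = D₁/(r − g), the implied growth is g = r − D₁/P₀.
g = 0.1282 − 1.20/12.91 = 0.1282 − 0.09295 = 0.03525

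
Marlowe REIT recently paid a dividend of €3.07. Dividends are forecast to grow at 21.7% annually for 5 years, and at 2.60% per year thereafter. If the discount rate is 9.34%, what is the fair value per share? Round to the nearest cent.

Two-stage DDM. Project D₁…D_5 at 0.217, terminal growth 0.026, discount at r = 0.0934.
D_1 = 3.7362
D_2 = 4.5469
D_3 = 5.5336
D_4 = 6.7344
D_5 = 8.1958
Terminal value at t=5: TV = D_6/(r−g) = 8.4089/(0.0934−0.026) = 124.7610
P₀ = 3.7362/(1+0.0934)^1 + 4.5469/(1+0.0934)^2 + 5.5336/(1+0.0934)^3 + 6.7344/(1+0.0934)^4 + 8.1958/(1+0.0934)^5 + 124.7610/(1+0.0934)^5 = 101.2429

€101.24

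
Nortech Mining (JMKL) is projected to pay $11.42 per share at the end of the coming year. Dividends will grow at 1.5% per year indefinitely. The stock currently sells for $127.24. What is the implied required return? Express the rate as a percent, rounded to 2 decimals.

Rearranging the constant-growth DDM: r = D₁/P₀ + g.
r = 11.4200 / 127.24 + 0.015 = 0.08975 + 0.015 = 0.10475

10.48%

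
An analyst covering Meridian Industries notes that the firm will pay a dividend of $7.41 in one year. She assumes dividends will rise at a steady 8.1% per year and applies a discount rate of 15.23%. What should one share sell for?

Gordon growth model: P₀ = D₁/(r − g), with D₁ = 7.41 given directly.
P₀ = 7.4100 / (0.1523 − 0.081) = 7.4100 / 0.0713 = 103.9271

$103.93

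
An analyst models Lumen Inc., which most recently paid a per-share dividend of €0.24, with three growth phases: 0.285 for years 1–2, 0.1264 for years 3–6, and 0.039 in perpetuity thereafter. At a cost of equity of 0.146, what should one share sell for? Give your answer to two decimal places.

Three-stage DDM. Project D₁…D_6; terminal Gordon value at t=6 with g = 0.039; discount at r = 0.146.
D_1 = 0.3084
D_2 = 0.3963
D_3 = 0.4464
D_4 = 0.5028
D_5 = 0.5664
D_6 = 0.6380
TV_6 = 0.6628/(0.146−0.039) = 6.1947
P₀ = Σ Dₜ/(1+r)ᵗ + TV_6/(1+r)^6 = 4.4618

€4.46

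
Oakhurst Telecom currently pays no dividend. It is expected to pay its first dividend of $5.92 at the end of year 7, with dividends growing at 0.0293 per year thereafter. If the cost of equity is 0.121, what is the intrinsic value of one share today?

$32.53

Deferred-dividend DDM. At t=6 the remaining stream is a growing perpetuity with first payment D_7 = 5.92.
V_6 = D_7/(r−g) = 5.92/(0.121−0.0293) = 64.5583
P₀ = V_6/(1+r)^6 = 64.5583/(1+0.121)^6 = 32.5326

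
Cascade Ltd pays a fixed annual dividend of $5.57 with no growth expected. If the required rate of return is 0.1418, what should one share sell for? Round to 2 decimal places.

Zero-growth DDM (perpetuity): P₀ = D/r = 5.57 / 0.1418 = 39.2807

$39.28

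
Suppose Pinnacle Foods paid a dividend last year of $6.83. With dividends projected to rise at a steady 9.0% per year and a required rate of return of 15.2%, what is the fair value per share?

$120.08

Gordon growth model: P₀ = D₁/(r − g). D₁ = 6.83 × (1 + 0.09) = 7.4447.
P₀ = 7.4447 / (0.152 − 0.09) = 7.4447 / 0.062 = 120.0758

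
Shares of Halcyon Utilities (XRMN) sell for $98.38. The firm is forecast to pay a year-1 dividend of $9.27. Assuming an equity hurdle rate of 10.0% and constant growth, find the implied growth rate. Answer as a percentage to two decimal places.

From P₀ = D₁/(r − g), the implied growth is g = r − D₁/P₀.
g = 0.1 − 9.27/98.38 = 0.1 − 0.09423 = 0.00577

0.58%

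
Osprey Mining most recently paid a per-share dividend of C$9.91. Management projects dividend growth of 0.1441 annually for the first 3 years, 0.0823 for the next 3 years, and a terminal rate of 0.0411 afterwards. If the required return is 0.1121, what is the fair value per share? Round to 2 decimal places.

Three-stage DDM. Project D₁…D_6; terminal Gordon value at t=6 with g = 0.0411; discount at r = 0.1121.
D_1 = 11.3380
D_2 = 12.9718
D_3 = 14.8411
D_4 = 16.0625
D_5 = 17.3844
D_6 = 18.8152
TV_6 = 19.5885/(0.1121−0.0411) = 275.8943
P₀ = Σ Dₜ/(1+r)ᵗ + TV_6/(1+r)^6 = 207.9819

C$207.98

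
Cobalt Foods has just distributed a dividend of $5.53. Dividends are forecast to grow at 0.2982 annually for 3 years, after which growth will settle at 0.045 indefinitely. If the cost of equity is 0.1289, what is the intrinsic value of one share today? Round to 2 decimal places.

Two-stage DDM. Project D₁…D_3 at 0.2982, terminal growth 0.045, discount at r = 0.1289.
D_1 = 7.1790
D_2 = 9.3198
D_3 = 12.0990
Terminal value at t=3: TV = D_4/(r−g) = 12.6435/(0.1289−0.045) = 150.6969
P₀ = 7.1790/(1+0.1289)^1 + 9.3198/(1+0.1289)^2 + 12.0990/(1+0.1289)^3 + 150.6969/(1+0.1289)^3 = 126.8282

$126.83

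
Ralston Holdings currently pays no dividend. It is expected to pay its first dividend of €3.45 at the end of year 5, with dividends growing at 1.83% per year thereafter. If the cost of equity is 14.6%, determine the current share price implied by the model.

Deferred-dividend DDM. At t=4 the remaining stream is a growing perpetuity with first payment D_5 = 3.45.
V_4 = D_5/(r−g) = 3.45/(0.146−0.0183) = 27.0164
P₀ = V_4/(1+r)^4 = 27.0164/(1+0.146)^4 = 15.6635

€15.66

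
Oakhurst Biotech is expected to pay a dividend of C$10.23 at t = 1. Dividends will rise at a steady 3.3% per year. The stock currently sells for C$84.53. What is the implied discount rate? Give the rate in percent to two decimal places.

Rearranging the constant-growth DDM: r = D₁/P₀ + g.
r = 10.2300 / 84.53 + 0.033 = 0.12102 + 0.033 = 0.15402

15.40%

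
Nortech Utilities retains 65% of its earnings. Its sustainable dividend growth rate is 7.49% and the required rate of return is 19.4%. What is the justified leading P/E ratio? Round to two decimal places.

Payout ratio b = 1 − 0.65 = 0.35.
Justified leading P/E = b/(r−g) = 0.35/(0.194−0.0749) = 2.9387

2.94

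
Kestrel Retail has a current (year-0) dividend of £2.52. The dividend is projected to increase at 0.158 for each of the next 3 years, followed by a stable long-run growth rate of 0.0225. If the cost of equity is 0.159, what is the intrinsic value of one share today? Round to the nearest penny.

£26.38

Two-stage DDM. Project D₁…D_3 at 0.158, terminal growth 0.0225, discount at r = 0.159.
D_1 = 2.9182
D_2 = 3.3792
D_3 = 3.9131
Terminal value at t=3: TV = D_4/(r−g) = 4.0012/(0.159−0.0225) = 29.3128
P₀ = 2.9182/(1+0.159)^1 + 3.3792/(1+0.159)^2 + 3.9131/(1+0.159)^3 + 29.3128/(1+0.159)^3 = 26.3751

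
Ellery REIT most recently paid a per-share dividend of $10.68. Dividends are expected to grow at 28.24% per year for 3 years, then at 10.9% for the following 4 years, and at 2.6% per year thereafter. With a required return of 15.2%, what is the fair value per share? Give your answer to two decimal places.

Three-stage DDM. Project D₁…D_7; terminal Gordon value at t=7 with g = 0.026; discount at r = 0.152.
D_1 = 13.6960
D_2 = 17.5638
D_3 = 22.5238
D_4 = 24.9789
D_5 = 27.7016
D_6 = 30.7211
D_7 = 34.0697
TV_7 = 34.9555/(0.152−0.026) = 277.4245
P₀ = Σ Dₜ/(1+r)ᵗ + TV_7/(1+r)^7 = 196.5229

$196.52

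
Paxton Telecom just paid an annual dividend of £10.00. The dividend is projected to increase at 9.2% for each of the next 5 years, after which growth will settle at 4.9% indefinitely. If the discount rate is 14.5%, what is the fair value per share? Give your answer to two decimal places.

£129.69

Two-stage DDM. Project D₁…D_5 at 0.092, terminal growth 0.049, discount at r = 0.145.
D_1 = 10.9200
D_2 = 11.9246
D_3 = 13.0217
D_4 = 14.2197
D_5 = 15.5279
Terminal value at t=5: TV = D_6/(r−g) = 16.2888/(0.145−0.049) = 169.6748
P₀ = 10.9200/(1+0.145)^1 + 11.9246/(1+0.145)^2 + 13.0217/(1+0.145)^3 + 14.2197/(1+0.145)^4 + 15.5279/(1+0.145)^5 + 169.6748/(1+0.145)^5 = 129.6871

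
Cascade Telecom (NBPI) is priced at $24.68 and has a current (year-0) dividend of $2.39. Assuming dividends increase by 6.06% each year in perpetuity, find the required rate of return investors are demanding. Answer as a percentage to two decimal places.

Rearranging the constant-growth DDM: r = D₁/P₀ + g.
D₁ = 2.39 × (1 + 0.0606) = 2.5348.
r = 2.5348 / 24.68 + 0.0606 = 0.10271 + 0.0606 = 0.16331

16.33%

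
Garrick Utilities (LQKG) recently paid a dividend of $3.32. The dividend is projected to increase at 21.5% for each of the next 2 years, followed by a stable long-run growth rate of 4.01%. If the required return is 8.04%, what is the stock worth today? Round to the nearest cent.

Two-stage DDM. Project D₁…D_2 at 0.215, terminal growth 0.0401, discount at r = 0.0804.
D_1 = 4.0338
D_2 = 4.9011
Terminal value at t=2: TV = D_3/(r−g) = 5.0976/(0.0804−0.0401) = 126.4913
P₀ = 4.0338/(1+0.0804)^1 + 4.9011/(1+0.0804)^2 + 126.4913/(1+0.0804)^2 = 116.2980

$116.30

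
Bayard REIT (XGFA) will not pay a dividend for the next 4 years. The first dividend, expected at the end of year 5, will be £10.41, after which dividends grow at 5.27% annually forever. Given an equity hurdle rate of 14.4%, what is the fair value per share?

Deferred-dividend DDM. At t=4 the remaining stream is a growing perpetuity with first payment D_5 = 10.41.
V_4 = D_5/(r−g) = 10.41/(0.144−0.0527) = 114.0197
P₀ = V_4/(1+r)^4 = 114.0197/(1+0.144)^4 = 66.5696

£66.57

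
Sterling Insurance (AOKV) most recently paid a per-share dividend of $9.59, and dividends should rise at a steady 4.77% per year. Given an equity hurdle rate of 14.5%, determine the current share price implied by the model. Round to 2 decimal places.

Gordon growth model: P₀ = D₁/(r − g). D₁ = 9.59 × (1 + 0.0477) = 10.0474.
P₀ = 10.0474 / (0.145 − 0.0477) = 10.0474 / 0.0973 = 103.2625

$103.26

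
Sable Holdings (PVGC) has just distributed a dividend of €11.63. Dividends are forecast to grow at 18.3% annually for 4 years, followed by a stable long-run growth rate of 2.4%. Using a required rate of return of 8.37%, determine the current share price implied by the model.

€341.47

Two-stage DDM. Project D₁…D_4 at 0.183, terminal growth 0.024, discount at r = 0.0837.
D_1 = 13.7583
D_2 = 16.2761
D_3 = 19.2546
D_4 = 22.7782
Terminal value at t=4: TV = D_5/(r−g) = 23.3248/(0.0837−0.024) = 390.7008
P₀ = 13.7583/(1+0.0837)^1 + 16.2761/(1+0.0837)^2 + 19.2546/(1+0.0837)^3 + 22.7782/(1+0.0837)^4 + 390.7008/(1+0.0837)^4 = 341.4735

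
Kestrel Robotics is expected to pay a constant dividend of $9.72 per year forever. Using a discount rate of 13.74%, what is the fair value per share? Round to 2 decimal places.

Zero-growth DDM (perpetuity): P₀ = D/r = 9.72 / 0.1374 = 70.7424

$70.74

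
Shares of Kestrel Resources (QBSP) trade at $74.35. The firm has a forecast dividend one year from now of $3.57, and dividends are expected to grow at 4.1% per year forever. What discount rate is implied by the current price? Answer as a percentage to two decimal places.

Rearranging the constant-growth DDM: r = D₁/P₀ + g.
r = 3.5700 / 74.35 + 0.041 = 0.04802 + 0.041 = 0.08902

8.90%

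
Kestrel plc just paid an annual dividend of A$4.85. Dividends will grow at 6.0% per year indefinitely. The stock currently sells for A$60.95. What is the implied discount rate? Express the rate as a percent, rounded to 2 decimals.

Rearranging the constant-growth DDM: r = D₁/P₀ + g.
D₁ = 4.85 × (1 + 0.06) = 5.1410.
r = 5.1410 / 60.95 + 0.06 = 0.08435 + 0.06 = 0.14435

14.43%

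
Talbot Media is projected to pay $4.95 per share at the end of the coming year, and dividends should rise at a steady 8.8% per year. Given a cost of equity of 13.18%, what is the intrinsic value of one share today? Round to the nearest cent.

Gordon growth model: P₀ = D₁/(r − g), with D₁ = 4.95 given directly.
P₀ = 4.9500 / (0.1318 − 0.088) = 4.9500 / 0.0438 = 113.0137

$113.01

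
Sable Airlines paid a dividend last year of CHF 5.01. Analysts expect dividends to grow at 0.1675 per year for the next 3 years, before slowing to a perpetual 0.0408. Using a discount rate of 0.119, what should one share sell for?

CHF 92.10

Two-stage DDM. Project D₁…D_3 at 0.1675, terminal growth 0.0408, discount at r = 0.119.
D_1 = 5.8492
D_2 = 6.8289
D_3 = 7.9728
Terminal value at t=3: TV = D_4/(r−g) = 8.2980/(0.119−0.0408) = 106.1131
P₀ = 5.8492/(1+0.119)^1 + 6.8289/(1+0.119)^2 + 7.9728/(1+0.119)^3 + 106.1131/(1+0.119)^3 = 92.1028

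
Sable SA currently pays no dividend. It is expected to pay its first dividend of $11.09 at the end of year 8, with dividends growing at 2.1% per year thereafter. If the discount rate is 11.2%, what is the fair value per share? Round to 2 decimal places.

$57.96

Deferred-dividend DDM. At t=7 the remaining stream is a growing perpetuity with first payment D_8 = 11.09.
V_7 = D_8/(r−g) = 11.09/(0.112−0.021) = 121.8681
P₀ = V_7/(1+r)^7 = 121.8681/(1+0.112)^7 = 57.9638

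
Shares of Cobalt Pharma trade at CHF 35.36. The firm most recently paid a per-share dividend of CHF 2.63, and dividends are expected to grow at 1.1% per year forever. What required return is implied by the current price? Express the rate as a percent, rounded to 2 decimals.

Rearranging the constant-growth DDM: r = D₁/P₀ + g.
D₁ = 2.63 × (1 + 0.011) = 2.6589.
r = 2.6589 / 35.36 + 0.011 = 0.07520 + 0.011 = 0.08620

8.62%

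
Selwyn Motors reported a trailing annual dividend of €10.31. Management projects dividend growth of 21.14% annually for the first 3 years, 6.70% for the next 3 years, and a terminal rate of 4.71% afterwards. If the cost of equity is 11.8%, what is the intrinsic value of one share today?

Three-stage DDM. Project D₁…D_6; terminal Gordon value at t=6 with g = 0.0471; discount at r = 0.118.
D_1 = 12.4895
D_2 = 15.1298
D_3 = 18.3283
D_4 = 19.5563
D_5 = 20.8665
D_6 = 22.2646
TV_6 = 23.3132/(0.118−0.0471) = 328.8187
P₀ = Σ Dₜ/(1+r)ᵗ + TV_6/(1+r)^6 = 240.6432

€240.64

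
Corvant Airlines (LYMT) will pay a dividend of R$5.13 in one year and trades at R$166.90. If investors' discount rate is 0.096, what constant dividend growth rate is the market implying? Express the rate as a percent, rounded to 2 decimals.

From P₀ = D₁/(r − g), the implied growth is g = r − D₁/P₀.
g = 0.096 − 5.13/166.90 = 0.096 − 0.03074 = 0.06526

6.53%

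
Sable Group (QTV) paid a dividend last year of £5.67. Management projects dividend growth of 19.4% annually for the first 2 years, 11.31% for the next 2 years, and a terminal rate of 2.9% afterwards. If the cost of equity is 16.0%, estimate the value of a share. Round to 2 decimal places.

Three-stage DDM. Project D₁…D_4; terminal Gordon value at t=4 with g = 0.029; discount at r = 0.16.
D_1 = 6.7700
D_2 = 8.0834
D_3 = 8.9976
D_4 = 10.0152
TV_4 = 10.3057/(0.16−0.029) = 78.6691
P₀ = Σ Dₜ/(1+r)ᵗ + TV_4/(1+r)^4 = 66.5874

£66.59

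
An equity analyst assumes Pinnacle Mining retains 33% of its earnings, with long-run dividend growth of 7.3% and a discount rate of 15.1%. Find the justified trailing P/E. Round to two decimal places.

9.22

Payout ratio b = 1 − 0.33 = 0.67.
Justified trailing P/E = b(1+g)/(r−g) = 0.67×(1+0.073)/(0.151−0.073) = 9.2168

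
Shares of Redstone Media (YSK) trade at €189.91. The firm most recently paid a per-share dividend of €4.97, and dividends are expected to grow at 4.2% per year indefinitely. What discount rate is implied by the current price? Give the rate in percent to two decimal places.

Rearranging the constant-growth DDM: r = D₁/P₀ + g.
D₁ = 4.97 × (1 + 0.042) = 5.1787.
r = 5.1787 / 189.91 + 0.042 = 0.02727 + 0.042 = 0.06927

6.93%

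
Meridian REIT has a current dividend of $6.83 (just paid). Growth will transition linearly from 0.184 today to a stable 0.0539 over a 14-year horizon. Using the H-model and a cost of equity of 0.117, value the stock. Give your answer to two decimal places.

$212.65

H-model: P₀ = D₀[(1+g_L) + H(g_S−g_L)]/(r−g_L), with H = 14/2 = 7.
P₀ = 6.83 × [(1+0.0539) + 7×(0.184−0.0539)] / (0.117−0.0539)
   = 6.83 × 1.9646 / 0.0631 = 212.6500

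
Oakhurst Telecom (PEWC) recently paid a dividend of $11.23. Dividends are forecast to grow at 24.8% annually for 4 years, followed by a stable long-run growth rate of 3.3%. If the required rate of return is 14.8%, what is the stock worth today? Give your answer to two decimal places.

$196.48

Two-stage DDM. Project D₁…D_4 at 0.248, terminal growth 0.033, discount at r = 0.148.
D_1 = 14.0150
D_2 = 17.4908
D_3 = 21.8285
D_4 = 27.2419
Terminal value at t=4: TV = D_5/(r−g) = 28.1409/(0.148−0.033) = 244.7037
P₀ = 14.0150/(1+0.148)^1 + 17.4908/(1+0.148)^2 + 21.8285/(1+0.148)^3 + 27.2419/(1+0.148)^4 + 244.7037/(1+0.148)^4 = 196.4798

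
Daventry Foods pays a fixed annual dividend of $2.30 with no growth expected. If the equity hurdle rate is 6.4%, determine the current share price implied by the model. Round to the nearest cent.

$35.94

Zero-growth DDM (perpetuity): P₀ = D/r = 2.30 / 0.064 = 35.9375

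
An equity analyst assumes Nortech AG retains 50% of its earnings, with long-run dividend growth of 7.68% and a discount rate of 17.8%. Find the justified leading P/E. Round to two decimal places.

4.94

Payout ratio b = 1 − 0.50 = 0.50.
Justified leading P/E = b/(r−g) = 0.50/(0.178−0.0768) = 4.9407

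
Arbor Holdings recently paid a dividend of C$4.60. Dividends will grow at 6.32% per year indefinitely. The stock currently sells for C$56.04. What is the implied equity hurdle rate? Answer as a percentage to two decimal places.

Rearranging the constant-growth DDM: r = D₁/P₀ + g.
D₁ = 4.60 × (1 + 0.0632) = 4.8907.
r = 4.8907 / 56.04 + 0.0632 = 0.08727 + 0.0632 = 0.15047

15.05%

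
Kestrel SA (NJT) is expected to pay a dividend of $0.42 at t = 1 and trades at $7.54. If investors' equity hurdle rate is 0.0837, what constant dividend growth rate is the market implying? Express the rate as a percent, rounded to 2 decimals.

From P₀ = D₁/(r − g), the implied growth is g = r − D₁/P₀.
g = 0.0837 − 0.42/7.54 = 0.0837 − 0.05570 = 0.02800

2.80%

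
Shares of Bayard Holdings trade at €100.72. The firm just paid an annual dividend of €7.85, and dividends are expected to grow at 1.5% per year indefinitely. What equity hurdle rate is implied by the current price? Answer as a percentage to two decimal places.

Rearranging the constant-growth DDM: r = D₁/P₀ + g.
D₁ = 7.85 × (1 + 0.015) = 7.9677.
r = 7.9677 / 100.72 + 0.015 = 0.07911 + 0.015 = 0.09411

9.41%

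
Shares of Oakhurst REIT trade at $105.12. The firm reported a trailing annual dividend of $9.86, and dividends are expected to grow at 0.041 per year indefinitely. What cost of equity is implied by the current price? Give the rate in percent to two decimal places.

Rearranging the constant-growth DDM: r = D₁/P₀ + g.
D₁ = 9.86 × (1 + 0.041) = 10.2643.
r = 10.2643 / 105.12 + 0.041 = 0.09764 + 0.041 = 0.13864

13.86%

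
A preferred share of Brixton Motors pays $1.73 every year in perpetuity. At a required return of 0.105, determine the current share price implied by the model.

Zero-growth DDM (perpetuity): P₀ = D/r = 1.73 / 0.105 = 16.4762

$16.48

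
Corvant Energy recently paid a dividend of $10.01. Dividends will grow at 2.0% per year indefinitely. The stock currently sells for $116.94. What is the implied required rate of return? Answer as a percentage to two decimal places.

Rearranging the constant-growth DDM: r = D₁/P₀ + g.
D₁ = 10.01 × (1 + 0.02) = 10.2102.
r = 10.2102 / 116.94 + 0.02 = 0.08731 + 0.02 = 0.10731

10.73%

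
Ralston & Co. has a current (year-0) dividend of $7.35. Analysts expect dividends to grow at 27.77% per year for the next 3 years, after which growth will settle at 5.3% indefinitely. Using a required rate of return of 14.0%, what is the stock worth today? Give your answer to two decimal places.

$153.07

Two-stage DDM. Project D₁…D_3 at 0.2777, terminal growth 0.053, discount at r = 0.14.
D_1 = 9.3911
D_2 = 11.9990
D_3 = 15.3311
Terminal value at t=3: TV = D_4/(r−g) = 16.1437/(0.14−0.053) = 185.5595
P₀ = 9.3911/(1+0.14)^1 + 11.9990/(1+0.14)^2 + 15.3311/(1+0.14)^3 + 185.5595/(1+0.14)^3 = 153.0661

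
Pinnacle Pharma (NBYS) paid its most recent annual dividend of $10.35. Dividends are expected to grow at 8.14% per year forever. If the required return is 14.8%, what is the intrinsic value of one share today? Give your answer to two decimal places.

Gordon growth model: P₀ = D₁/(r − g). D₁ = 10.35 × (1 + 0.0814) = 11.1925.
P₀ = 11.1925 / (0.148 − 0.0814) = 11.1925 / 0.0666 = 168.0554

$168.06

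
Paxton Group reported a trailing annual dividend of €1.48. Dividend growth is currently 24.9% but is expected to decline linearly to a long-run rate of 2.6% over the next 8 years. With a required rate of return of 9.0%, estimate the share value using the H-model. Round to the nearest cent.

H-model: P₀ = D₀[(1+g_L) + H(g_S−g_L)]/(r−g_L), with H = 8/2 = 4.
P₀ = 1.48 × [(1+0.026) + 4×(0.249−0.026)] / (0.09−0.026)
   = 1.48 × 1.9180 / 0.064 = 44.3538

€44.35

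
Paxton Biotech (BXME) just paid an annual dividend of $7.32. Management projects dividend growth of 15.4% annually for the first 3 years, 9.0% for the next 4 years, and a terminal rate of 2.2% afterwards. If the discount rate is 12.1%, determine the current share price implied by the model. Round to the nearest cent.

$126.76

Three-stage DDM. Project D₁…D_7; terminal Gordon value at t=7 with g = 0.022; discount at r = 0.121.
D_1 = 8.4473
D_2 = 9.7482
D_3 = 11.2494
D_4 = 12.2618
D_5 = 13.3654
D_6 = 14.5683
D_7 = 15.8794
TV_7 = 16.2288/(0.121−0.022) = 163.9269
P₀ = Σ Dₜ/(1+r)ᵗ + TV_7/(1+r)^7 = 126.7635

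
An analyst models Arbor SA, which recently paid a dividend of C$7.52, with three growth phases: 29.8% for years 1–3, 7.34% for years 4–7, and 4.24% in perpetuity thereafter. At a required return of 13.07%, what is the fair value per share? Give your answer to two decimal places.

Three-stage DDM. Project D₁…D_7; terminal Gordon value at t=7 with g = 0.0424; discount at r = 0.1307.
D_1 = 9.7610
D_2 = 12.6697
D_3 = 16.4453
D_4 = 17.6524
D_5 = 18.9481
D_6 = 20.3389
D_7 = 21.8317
TV_7 = 22.7574/(0.1307−0.0424) = 257.7282
P₀ = Σ Dₜ/(1+r)ᵗ + TV_7/(1+r)^7 = 179.0200

C$179.02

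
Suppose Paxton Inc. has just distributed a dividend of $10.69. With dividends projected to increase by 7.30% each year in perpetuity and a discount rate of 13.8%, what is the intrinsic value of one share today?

Gordon growth model: P₀ = D₁/(r − g). D₁ = 10.69 × (1 + 0.073) = 11.4704.
P₀ = 11.4704 / (0.138 − 0.073) = 11.4704 / 0.065 = 176.4672

$176.47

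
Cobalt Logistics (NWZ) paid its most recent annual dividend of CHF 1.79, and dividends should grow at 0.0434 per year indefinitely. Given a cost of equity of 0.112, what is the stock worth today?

CHF 27.23

Gordon growth model: P₀ = D₁/(r − g). D₁ = 1.79 × (1 + 0.0434) = 1.8677.
P₀ = 1.8677 / (0.112 − 0.0434) = 1.8677 / 0.0686 = 27.2257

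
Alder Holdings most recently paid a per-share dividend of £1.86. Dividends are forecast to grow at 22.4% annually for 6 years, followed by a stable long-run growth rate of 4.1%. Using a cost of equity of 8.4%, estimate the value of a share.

Two-stage DDM. Project D₁…D_6 at 0.224, terminal growth 0.041, discount at r = 0.084.
D_1 = 2.2766
D_2 = 2.7866
D_3 = 3.4108
D_4 = 4.1748
D_5 = 5.1100
D_6 = 6.2546
Terminal value at t=6: TV = D_7/(r−g) = 6.5111/(0.084−0.041) = 151.4202
P₀ = 2.2766/(1+0.084)^1 + 2.7866/(1+0.084)^2 + 3.4108/(1+0.084)^3 + 4.1748/(1+0.084)^4 + 5.1100/(1+0.084)^5 + 6.2546/(1+0.084)^6 + 151.4202/(1+0.084)^6 = 110.7693

£110.77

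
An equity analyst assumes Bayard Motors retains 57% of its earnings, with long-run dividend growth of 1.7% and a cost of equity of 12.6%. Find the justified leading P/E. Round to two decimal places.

3.94

Payout ratio b = 1 − 0.57 = 0.43.
Justified leading P/E = b/(r−g) = 0.43/(0.126−0.017) = 3.9450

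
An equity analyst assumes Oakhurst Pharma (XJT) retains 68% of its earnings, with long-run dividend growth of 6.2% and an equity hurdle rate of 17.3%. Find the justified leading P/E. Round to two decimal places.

Payout ratio b = 1 − 0.68 = 0.32.
Justified leading P/E = b/(r−g) = 0.32/(0.173−0.062) = 2.8829

2.88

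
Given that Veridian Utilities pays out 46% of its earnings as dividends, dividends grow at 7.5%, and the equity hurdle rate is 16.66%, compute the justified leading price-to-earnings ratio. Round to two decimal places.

Justified leading P/E = b/(r−g) = 0.46/(0.1666−0.075) = 5.0218

5.02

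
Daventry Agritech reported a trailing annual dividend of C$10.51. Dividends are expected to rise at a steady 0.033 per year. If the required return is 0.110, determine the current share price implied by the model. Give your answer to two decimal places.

C$141.00

Gordon growth model: P₀ = D₁/(r − g). D₁ = 10.51 × (1 + 0.033) = 10.8568.
P₀ = 10.8568 / (0.11 − 0.033) = 10.8568 / 0.077 = 140.9978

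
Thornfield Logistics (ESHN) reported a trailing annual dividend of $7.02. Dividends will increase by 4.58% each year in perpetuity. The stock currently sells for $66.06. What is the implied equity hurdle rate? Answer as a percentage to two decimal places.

Rearranging the constant-growth DDM: r = D₁/P₀ + g.
D₁ = 7.02 × (1 + 0.0458) = 7.3415.
r = 7.3415 / 66.06 + 0.0458 = 0.11113 + 0.0458 = 0.15693

15.69%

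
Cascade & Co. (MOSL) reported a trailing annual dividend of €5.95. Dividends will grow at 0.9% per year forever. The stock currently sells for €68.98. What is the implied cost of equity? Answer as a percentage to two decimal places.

9.60%

Rearranging the constant-growth DDM: r = D₁/P₀ + g.
D₁ = 5.95 × (1 + 0.009) = 6.0035.
r = 6.0035 / 68.98 + 0.009 = 0.08703 + 0.009 = 0.09603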